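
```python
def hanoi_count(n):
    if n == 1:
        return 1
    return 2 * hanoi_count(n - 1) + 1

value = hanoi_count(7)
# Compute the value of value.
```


hanoi_count(7)
= 2 * hanoi_count(6) + 1
= 2 * (2 * hanoi_count(5) + 1) + 1
= 2 * (2 * (2 * hanoi_count(4) + 1) + 1) + 1
= 2 * (2 * (2 * (2 * hanoi_count(3) + 1) + 1) + 1) + 1
= 2 * (2 * (2 * (2 * (2 * hanoi_count(2) + 1) + 1) + 1) + 1) + 1
= 2 * (2 * (2 * (2 * (2 * (2 * hanoi_count(1) + 1) + 1) + 1) + 1) + 1) + 1
Now compute bottom-up:
hanoi_count(1) = 1
hanoi_count(2) = 2 * 1 + 1 = 3
hanoi_count(3) = 2 * 3 + 1 = 7
hanoi_count(4) = 2 * 7 + 1 = 15
hanoi_count(5) = 2 * 15 + 1 = 31
hanoi_count(6) = 2 * 31 + 1 = 63
hanoi_count(7) = 2 * 63 + 1 = 127
= 127


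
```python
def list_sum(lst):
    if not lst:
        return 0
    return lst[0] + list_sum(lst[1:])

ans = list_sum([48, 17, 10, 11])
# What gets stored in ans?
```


list_sum([48, 17, 10, 11])
= 48 + list_sum([17, 10, 11])
= 48 + 17 + list_sum([10, 11])
= 48 + 17 + 10 + list_sum([11])
= 48 + 17 + 10 + 11 + list_sum([])
= 48 + 17 + 10 + 11 + 0
= 86


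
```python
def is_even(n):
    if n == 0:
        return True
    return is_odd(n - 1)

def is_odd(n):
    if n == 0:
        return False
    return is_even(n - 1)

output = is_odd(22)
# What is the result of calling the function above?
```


is_odd(22)
= is_even(21)
= is_odd(20)
= is_even(19)
= is_odd(18)
= is_even(17)
= is_odd(16)
= is_even(15)
= is_odd(14)
= is_even(13)
= is_odd(12)
= is_even(11)
= is_odd(10)
= is_even(9)
= is_odd(8)
= is_even(7)
= is_odd(6)
= is_even(5)
= is_odd(4)
= is_even(3)
= is_odd(2)
= is_even(1)
= is_odd(0)
n == 0: return False
= False


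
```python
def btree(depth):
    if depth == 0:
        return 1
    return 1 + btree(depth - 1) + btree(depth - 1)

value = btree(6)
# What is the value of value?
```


btree(6)
= 1 + btree(5) + btree(5)
= 1 + 2 * btree(5)
btree(k) = 2^(k+1) - 1
btree(0) = 1
btree(1) = 3
btree(2) = 7
btree(3) = 15
btree(4) = 31
btree(6) = 2^7 - 1 = 127


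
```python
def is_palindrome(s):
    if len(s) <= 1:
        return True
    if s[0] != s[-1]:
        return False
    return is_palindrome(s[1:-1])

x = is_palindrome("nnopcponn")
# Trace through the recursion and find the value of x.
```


is_palindrome("nnopcponn")
"nnopcponn": s[0]='n' == s[-1]='n' -> is_palindrome("nopcpon")
"nopcpon": s[0]='n' == s[-1]='n' -> is_palindrome("opcpo")
"opcpo": s[0]='o' == s[-1]='o' -> is_palindrome("pcp")
"pcp": s[0]='p' == s[-1]='p' -> is_palindrome("c")
"c": len <= 1 -> True
= True


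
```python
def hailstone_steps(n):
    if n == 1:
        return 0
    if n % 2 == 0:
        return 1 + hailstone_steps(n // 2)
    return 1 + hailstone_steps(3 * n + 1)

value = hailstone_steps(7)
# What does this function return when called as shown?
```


hailstone_steps(7)
7 is odd -> 3*7+1 = 22 -> hailstone_steps(22)
22 is even -> hailstone_steps(11)
11 is odd -> 3*11+1 = 34 -> hailstone_steps(34)
34 is even -> hailstone_steps(17)
17 is odd -> 3*17+1 = 52 -> hailstone_steps(52)
52 is even -> hailstone_steps(26)
26 is even -> hailstone_steps(13)
13 is odd -> 3*13+1 = 40 -> hailstone_steps(40)
40 is even -> hailstone_steps(20)
20 is even -> hailstone_steps(10)
10 is even -> hailstone_steps(5)
5 is odd -> 3*5+1 = 16 -> hailstone_steps(16)
16 is even -> hailstone_steps(8)
8 is even -> hailstone_steps(4)
4 is even -> hailstone_steps(2)
2 is even -> hailstone_steps(1)
Reached 1 after 16 steps
= 16


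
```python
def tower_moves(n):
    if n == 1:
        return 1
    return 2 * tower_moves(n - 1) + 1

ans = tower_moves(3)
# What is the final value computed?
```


tower_moves(3)
= 2 * tower_moves(2) + 1
= 2 * (2 * tower_moves(1) + 1) + 1
Now compute bottom-up:
tower_moves(1) = 1
tower_moves(2) = 2 * 1 + 1 = 3
tower_moves(3) = 2 * 3 + 1 = 7
= 7


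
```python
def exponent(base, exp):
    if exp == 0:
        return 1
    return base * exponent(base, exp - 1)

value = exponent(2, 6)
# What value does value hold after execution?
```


exponent(2, 6)
= 2 * exponent(2, 5)
= 2 * 2 * exponent(2, 4)
= 2 * 2 * 2 * exponent(2, 3)
= 2 * 2 * 2 * 2 * exponent(2, 2)
= 2 * 2 * 2 * 2 * 2 * exponent(2, 1)
= 2 * 2 * 2 * 2 * 2 * 2 * exponent(2, 0)
= 2 * 2 * 2 * 2 * 2 * 2 * 1
= 64


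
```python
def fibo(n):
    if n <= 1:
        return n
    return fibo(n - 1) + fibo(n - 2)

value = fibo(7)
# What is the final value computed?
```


fibo(7)
= fibo(6) + fibo(5)
= (fibo(5) + fibo(4)) + fibo(5)
Computing bottom-up: fibo(0)=0, fibo(1)=1, fibo(2)=1, fibo(3)=2, fibo(4)=3, fibo(5)=5, fibo(6)=8, fibo(7)=13
= 13


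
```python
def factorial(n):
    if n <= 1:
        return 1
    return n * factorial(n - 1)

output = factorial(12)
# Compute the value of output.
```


factorial(12)
= 12 * factorial(11)
= 12 * 11 * factorial(10)
= 12 * 11 * 10 * factorial(9)
= 12 * 11 * 10 * 9 * factorial(8)
= 12 * 11 * 10 * 9 * 8 * factorial(7)
= 12 * 11 * 10 * 9 * 8 * 7 * factorial(6)
= 12 * 11 * 10 * 9 * 8 * 7 * 6 * factorial(5)
= 12 * 11 * 10 * 9 * 8 * 7 * 6 * 5 * factorial(4)
= 12 * 11 * 10 * 9 * 8 * 7 * 6 * 5 * 4 * factorial(3)
= 12 * 11 * 10 * 9 * 8 * 7 * 6 * 5 * 4 * 3 * factorial(2)
= 12 * 11 * 10 * 9 * 8 * 7 * 6 * 5 * 4 * 3 * 2 * factorial(1)
= 12 * 11 * 10 * 9 * 8 * 7 * 6 * 5 * 4 * 3 * 2 * 1
= 479001600


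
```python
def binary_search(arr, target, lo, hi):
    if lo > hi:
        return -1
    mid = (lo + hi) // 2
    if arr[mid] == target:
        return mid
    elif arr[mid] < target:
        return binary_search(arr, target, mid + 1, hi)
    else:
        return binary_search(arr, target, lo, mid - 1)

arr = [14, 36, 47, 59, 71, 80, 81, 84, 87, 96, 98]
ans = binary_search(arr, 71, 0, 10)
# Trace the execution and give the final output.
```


binary_search(arr, 71, 0, 10)
lo=0, hi=10, mid=5, arr[mid]=80
80 > 71, search left half
lo=0, hi=4, mid=2, arr[mid]=47
47 < 71, search right half
lo=3, hi=4, mid=3, arr[mid]=59
59 < 71, search right half
lo=4, hi=4, mid=4, arr[mid]=71
arr[4] == 71, found at index 4
= 4


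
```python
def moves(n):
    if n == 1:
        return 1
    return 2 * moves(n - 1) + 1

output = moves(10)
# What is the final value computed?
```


moves(10)
= 2 * moves(9) + 1
= 2 * (2 * moves(8) + 1) + 1
= 2 * (2 * (2 * moves(7) + 1) + 1) + 1
= 2 * (2 * (2 * (2 * moves(6) + 1) + 1) + 1) + 1
= 2 * (2 * (2 * (2 * (2 * moves(5) + 1) + 1) + 1) + 1) + 1
= 2 * (2 * (2 * (2 * (2 * (2 * moves(4) + 1) + 1) + 1) + 1) + 1) + 1
= 2 * (2 * (2 * (2 * (2 * (2 * (2 * moves(3) + 1) + 1) + 1) + 1) + 1) + 1) + 1
= 2 * (2 * (2 * (2 * (2 * (2 * (2 * (2 * moves(2) + 1) + 1) + 1) + 1) + 1) + 1) + 1) + 1
= 2 * (2 * (2 * (2 * (2 * (2 * (2 * (2 * (2 * moves(1) + 1) + 1) + 1) + 1) + 1) + 1) + 1) + 1) + 1
Now compute bottom-up:
moves(1) = 1
moves(2) = 2 * 1 + 1 = 3
moves(3) = 2 * 3 + 1 = 7
moves(4) = 2 * 7 + 1 = 15
moves(5) = 2 * 15 + 1 = 31
moves(6) = 2 * 31 + 1 = 63
moves(7) = 2 * 63 + 1 = 127
moves(8) = 2 * 127 + 1 = 255
moves(9) = 2 * 255 + 1 = 511
moves(10) = 2 * 511 + 1 = 1023
= 1023


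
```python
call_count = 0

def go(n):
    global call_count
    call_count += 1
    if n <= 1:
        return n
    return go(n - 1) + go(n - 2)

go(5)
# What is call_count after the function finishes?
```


go(5) calls go(4) and go(3); each non-base call branches into two more.
Let C(k) = total number of calls made by go(k), including the call to go(k) itself.
Base cases: C(0) = 1, C(1) = 1
Recurrence: C(k) = 1 + C(k-1) + C(k-2)
  C(2) = 1 + C(1) + C(0) = 1 + 1 + 1 = 3
  C(3) = 1 + C(2) + C(1) = 1 + 3 + 1 = 5
  C(4) = 1 + C(3) + C(2) = 1 + 5 + 3 = 9
  C(5) = 1 + C(4) + C(3) = 1 + 9 + 5 = 15
Total calls = C(5) = 15


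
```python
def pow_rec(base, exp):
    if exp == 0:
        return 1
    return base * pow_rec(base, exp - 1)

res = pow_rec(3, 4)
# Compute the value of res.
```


pow_rec(3, 4)
= 3 * pow_rec(3, 3)
= 3 * 3 * pow_rec(3, 2)
= 3 * 3 * 3 * pow_rec(3, 1)
= 3 * 3 * 3 * 3 * pow_rec(3, 0)
= 3 * 3 * 3 * 3 * 1
= 81


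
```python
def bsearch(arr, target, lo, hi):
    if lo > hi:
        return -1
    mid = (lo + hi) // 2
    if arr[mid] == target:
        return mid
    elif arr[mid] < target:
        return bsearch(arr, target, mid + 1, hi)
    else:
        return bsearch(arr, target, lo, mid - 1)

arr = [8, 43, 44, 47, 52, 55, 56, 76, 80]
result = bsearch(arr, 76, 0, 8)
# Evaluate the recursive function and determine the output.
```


bsearch(arr, 76, 0, 8)
lo=0, hi=8, mid=4, arr[mid]=52
52 < 76, search right half
lo=5, hi=8, mid=6, arr[mid]=56
56 < 76, search right half
lo=7, hi=8, mid=7, arr[mid]=76
arr[7] == 76, found at index 7
= 7


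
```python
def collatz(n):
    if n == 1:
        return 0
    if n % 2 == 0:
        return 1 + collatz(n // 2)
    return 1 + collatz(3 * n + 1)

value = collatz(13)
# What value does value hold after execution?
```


collatz(13)
13 is odd -> 3*13+1 = 40 -> collatz(40)
40 is even -> collatz(20)
20 is even -> collatz(10)
10 is even -> collatz(5)
5 is odd -> 3*5+1 = 16 -> collatz(16)
16 is even -> collatz(8)
8 is even -> collatz(4)
4 is even -> collatz(2)
2 is even -> collatz(1)
Reached 1 after 9 steps
= 9


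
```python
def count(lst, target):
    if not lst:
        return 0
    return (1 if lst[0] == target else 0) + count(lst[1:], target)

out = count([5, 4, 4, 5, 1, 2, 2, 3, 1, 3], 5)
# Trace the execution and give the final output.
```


count([5, 4, 4, 5, 1, 2, 2, 3, 1, 3], 5)
lst[0]=5 == 5: 1 + count([4, 4, 5, 1, 2, 2, 3, 1, 3], 5)
lst[0]=4 != 5: 0 + count([4, 5, 1, 2, 2, 3, 1, 3], 5)
lst[0]=4 != 5: 0 + count([5, 1, 2, 2, 3, 1, 3], 5)
lst[0]=5 == 5: 1 + count([1, 2, 2, 3, 1, 3], 5)
lst[0]=1 != 5: 0 + count([2, 2, 3, 1, 3], 5)
lst[0]=2 != 5: 0 + count([2, 3, 1, 3], 5)
lst[0]=2 != 5: 0 + count([3, 1, 3], 5)
lst[0]=3 != 5: 0 + count([1, 3], 5)
lst[0]=1 != 5: 0 + count([3], 5)
lst[0]=3 != 5: 0 + count([], 5)
= 2


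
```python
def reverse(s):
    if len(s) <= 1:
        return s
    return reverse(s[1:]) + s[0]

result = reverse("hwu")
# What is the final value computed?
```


reverse("hwu")
= reverse("wu") + "h"
= reverse("u") + "w" + "h"
= "u" + "w" + "h"
= "uwh"


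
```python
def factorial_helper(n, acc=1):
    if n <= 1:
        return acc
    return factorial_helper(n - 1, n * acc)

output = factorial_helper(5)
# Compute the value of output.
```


factorial_helper(5, 1)
= factorial_helper(4, 5 * 1) = factorial_helper(4, 5)
= factorial_helper(3, 4 * 5) = factorial_helper(3, 20)
= factorial_helper(2, 3 * 20) = factorial_helper(2, 60)
= factorial_helper(1, 2 * 60) = factorial_helper(1, 120)
n <= 1, return acc = 120


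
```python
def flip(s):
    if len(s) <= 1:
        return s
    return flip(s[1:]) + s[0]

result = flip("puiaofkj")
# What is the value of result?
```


flip("puiaofkj")
= flip("uiaofkj") + "p"
= flip("iaofkj") + "u" + "p"
= flip("aofkj") + "i" + "u" + "p"
= flip("ofkj") + "a" + "i" + "u" + "p"
= flip("fkj") + "o" + "a" + "i" + "u" + "p"
= flip("kj") + "f" + "o" + "a" + "i" + "u" + "p"
= flip("j") + "k" + "f" + "o" + "a" + "i" + "u" + "p"
= "j" + "k" + "f" + "o" + "a" + "i" + "u" + "p"
= "jkfoaiup"


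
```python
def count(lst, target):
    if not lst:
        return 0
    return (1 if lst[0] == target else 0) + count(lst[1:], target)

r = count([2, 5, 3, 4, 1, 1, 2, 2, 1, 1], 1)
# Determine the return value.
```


count([2, 5, 3, 4, 1, 1, 2, 2, 1, 1], 1)
lst[0]=2 != 1: 0 + count([5, 3, 4, 1, 1, 2, 2, 1, 1], 1)
lst[0]=5 != 1: 0 + count([3, 4, 1, 1, 2, 2, 1, 1], 1)
lst[0]=3 != 1: 0 + count([4, 1, 1, 2, 2, 1, 1], 1)
lst[0]=4 != 1: 0 + count([1, 1, 2, 2, 1, 1], 1)
lst[0]=1 == 1: 1 + count([1, 2, 2, 1, 1], 1)
lst[0]=1 == 1: 1 + count([2, 2, 1, 1], 1)
lst[0]=2 != 1: 0 + count([2, 1, 1], 1)
lst[0]=2 != 1: 0 + count([1, 1], 1)
lst[0]=1 == 1: 1 + count([1], 1)
lst[0]=1 == 1: 1 + count([], 1)
= 4


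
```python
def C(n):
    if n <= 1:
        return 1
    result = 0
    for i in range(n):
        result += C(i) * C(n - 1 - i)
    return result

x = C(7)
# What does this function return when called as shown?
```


C(7)
= sum of C(i) * C(7-1-i) for i in 0..6
First compute sub-values bottom-up:
  C(0) = 1, C(1) = 1
  C(2) = 1*1 + 1*1 = 2
  C(3) = 1*2 + 1*1 + 2*1 = 5
  C(4) = 1*5 + 1*2 + 2*1 + 5*1 = 14
  C(5) = 1*14 + 1*5 + 2*2 + 5*1 + 14*1 = 42
  C(6) = 1*42 + 1*14 + 2*5 + 5*2 + 14*1 + 42*1 = 132
Now C(7):
  C(0)*C(6) = 1*132 = 132
  C(1)*C(5) = 1*42 = 42
  C(2)*C(4) = 2*14 = 28
  C(3)*C(3) = 5*5 = 25
  C(4)*C(2) = 14*2 = 28
  C(5)*C(1) = 42*1 = 42
  C(6)*C(0) = 132*1 = 132
= 132 + 42 + 28 + 25 + 28 + 42 + 132
= 429


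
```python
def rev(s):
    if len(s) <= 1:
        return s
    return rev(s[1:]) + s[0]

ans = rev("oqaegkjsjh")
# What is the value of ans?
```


rev("oqaegkjsjh")
= rev("qaegkjsjh") + "o"
= rev("aegkjsjh") + "q" + "o"
= rev("egkjsjh") + "a" + "q" + "o"
= rev("gkjsjh") + "e" + "a" + "q" + "o"
= rev("kjsjh") + "g" + "e" + "a" + "q" + "o"
= rev("jsjh") + "k" + "g" + "e" + "a" + "q" + "o"
= rev("sjh") + "j" + "k" + "g" + "e" + "a" + "q" + "o"
= rev("jh") + "s" + "j" + "k" + "g" + "e" + "a" + "q" + "o"
= rev("h") + "j" + "s" + "j" + "k" + "g" + "e" + "a" + "q" + "o"
= "h" + "j" + "s" + "j" + "k" + "g" + "e" + "a" + "q" + "o"
= "hjsjkgeaqo"


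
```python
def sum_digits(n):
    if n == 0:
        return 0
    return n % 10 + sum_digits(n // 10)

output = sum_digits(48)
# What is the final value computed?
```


sum_digits(48)
= 8 + sum_digits(4)
= 8 + 4 + sum_digits(0)
= 8 + 4 + 0
= 12


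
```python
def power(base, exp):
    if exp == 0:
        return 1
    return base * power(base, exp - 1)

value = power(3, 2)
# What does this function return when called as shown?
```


power(3, 2)
= 3 * power(3, 1)
= 3 * 3 * power(3, 0)
= 3 * 3 * 1
= 9


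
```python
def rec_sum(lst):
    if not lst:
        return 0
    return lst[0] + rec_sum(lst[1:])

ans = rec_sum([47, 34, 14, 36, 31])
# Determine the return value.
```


rec_sum([47, 34, 14, 36, 31])
= 47 + rec_sum([34, 14, 36, 31])
= 47 + 34 + rec_sum([14, 36, 31])
= 47 + 34 + 14 + rec_sum([36, 31])
= 47 + 34 + 14 + 36 + rec_sum([31])
= 47 + 34 + 14 + 36 + 31 + rec_sum([])
= 47 + 34 + 14 + 36 + 31 + 0
= 162


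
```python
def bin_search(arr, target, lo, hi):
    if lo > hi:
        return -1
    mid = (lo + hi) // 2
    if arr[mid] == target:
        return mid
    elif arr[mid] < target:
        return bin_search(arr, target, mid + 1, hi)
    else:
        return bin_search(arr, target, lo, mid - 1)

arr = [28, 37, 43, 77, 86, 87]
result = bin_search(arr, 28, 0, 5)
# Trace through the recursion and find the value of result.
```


bin_search(arr, 28, 0, 5)
lo=0, hi=5, mid=2, arr[mid]=43
43 > 28, search left half
lo=0, hi=1, mid=0, arr[mid]=28
arr[0] == 28, found at index 0
= 0


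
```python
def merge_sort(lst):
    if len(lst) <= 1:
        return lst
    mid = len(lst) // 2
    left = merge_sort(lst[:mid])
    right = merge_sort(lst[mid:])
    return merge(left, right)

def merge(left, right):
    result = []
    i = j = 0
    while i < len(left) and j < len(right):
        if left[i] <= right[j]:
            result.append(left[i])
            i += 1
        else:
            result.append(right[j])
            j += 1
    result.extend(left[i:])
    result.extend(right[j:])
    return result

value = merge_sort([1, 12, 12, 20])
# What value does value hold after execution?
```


merge_sort([1, 12, 12, 20])
Split into [1, 12] and [12, 20]
Left sorted: [1, 12]
Right sorted: [12, 20]
Merge [1, 12] and [12, 20]
= [1, 12, 12, 20]


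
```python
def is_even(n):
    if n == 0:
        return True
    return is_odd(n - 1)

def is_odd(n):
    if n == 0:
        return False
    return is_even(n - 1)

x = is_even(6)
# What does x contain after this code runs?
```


is_even(6)
= is_odd(5)
= is_even(4)
= is_odd(3)
= is_even(2)
= is_odd(1)
= is_even(0)
n == 0: return True
= True


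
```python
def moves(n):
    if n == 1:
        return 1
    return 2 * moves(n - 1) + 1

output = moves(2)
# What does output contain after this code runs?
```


moves(2)
= 2 * moves(1) + 1
Now compute bottom-up:
moves(1) = 1
moves(2) = 2 * 1 + 1 = 3
= 3


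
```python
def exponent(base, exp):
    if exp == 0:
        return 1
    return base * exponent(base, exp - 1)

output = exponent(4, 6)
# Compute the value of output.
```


exponent(4, 6)
= 4 * exponent(4, 5)
= 4 * 4 * exponent(4, 4)
= 4 * 4 * 4 * exponent(4, 3)
= 4 * 4 * 4 * 4 * exponent(4, 2)
= 4 * 4 * 4 * 4 * 4 * exponent(4, 1)
= 4 * 4 * 4 * 4 * 4 * 4 * exponent(4, 0)
= 4 * 4 * 4 * 4 * 4 * 4 * 1
= 4096


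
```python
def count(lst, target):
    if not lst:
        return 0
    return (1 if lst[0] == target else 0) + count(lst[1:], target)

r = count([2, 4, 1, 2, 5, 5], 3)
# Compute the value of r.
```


count([2, 4, 1, 2, 5, 5], 3)
lst[0]=2 != 3: 0 + count([4, 1, 2, 5, 5], 3)
lst[0]=4 != 3: 0 + count([1, 2, 5, 5], 3)
lst[0]=1 != 3: 0 + count([2, 5, 5], 3)
lst[0]=2 != 3: 0 + count([5, 5], 3)
lst[0]=5 != 3: 0 + count([5], 3)
lst[0]=5 != 3: 0 + count([], 3)
= 0


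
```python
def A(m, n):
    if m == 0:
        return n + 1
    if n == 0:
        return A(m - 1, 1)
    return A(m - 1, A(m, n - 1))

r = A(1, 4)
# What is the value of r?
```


A(1, 4)
= A(0, A(1, 3))
First compute A(1, 3) = 5
= A(0, 5)
= 6


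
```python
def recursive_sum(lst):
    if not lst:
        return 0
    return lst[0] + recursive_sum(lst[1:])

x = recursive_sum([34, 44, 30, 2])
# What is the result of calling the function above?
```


recursive_sum([34, 44, 30, 2])
= 34 + recursive_sum([44, 30, 2])
= 34 + 44 + recursive_sum([30, 2])
= 34 + 44 + 30 + recursive_sum([2])
= 34 + 44 + 30 + 2 + recursive_sum([])
= 34 + 44 + 30 + 2 + 0
= 110


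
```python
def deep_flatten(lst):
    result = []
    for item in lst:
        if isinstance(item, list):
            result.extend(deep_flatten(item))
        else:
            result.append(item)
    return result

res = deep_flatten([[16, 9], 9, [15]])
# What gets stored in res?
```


deep_flatten([[16, 9], 9, [15]])
Processing each element:
  [16, 9] is a list -> deep_flatten recursively -> [16, 9]
  9 is not a list -> append 9
  [15] is a list -> deep_flatten recursively -> [15]
= [16, 9, 9, 15]


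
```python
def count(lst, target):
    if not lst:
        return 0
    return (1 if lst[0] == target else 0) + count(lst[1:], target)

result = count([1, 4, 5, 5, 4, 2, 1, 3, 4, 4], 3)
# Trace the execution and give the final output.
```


count([1, 4, 5, 5, 4, 2, 1, 3, 4, 4], 3)
lst[0]=1 != 3: 0 + count([4, 5, 5, 4, 2, 1, 3, 4, 4], 3)
lst[0]=4 != 3: 0 + count([5, 5, 4, 2, 1, 3, 4, 4], 3)
lst[0]=5 != 3: 0 + count([5, 4, 2, 1, 3, 4, 4], 3)
lst[0]=5 != 3: 0 + count([4, 2, 1, 3, 4, 4], 3)
lst[0]=4 != 3: 0 + count([2, 1, 3, 4, 4], 3)
lst[0]=2 != 3: 0 + count([1, 3, 4, 4], 3)
lst[0]=1 != 3: 0 + count([3, 4, 4], 3)
lst[0]=3 == 3: 1 + count([4, 4], 3)
lst[0]=4 != 3: 0 + count([4], 3)
lst[0]=4 != 3: 0 + count([], 3)
= 1


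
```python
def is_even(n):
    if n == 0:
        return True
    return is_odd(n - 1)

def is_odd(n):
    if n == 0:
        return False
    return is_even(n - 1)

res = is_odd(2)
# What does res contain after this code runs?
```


is_odd(2)
= is_even(1)
= is_odd(0)
n == 0: return False
= False


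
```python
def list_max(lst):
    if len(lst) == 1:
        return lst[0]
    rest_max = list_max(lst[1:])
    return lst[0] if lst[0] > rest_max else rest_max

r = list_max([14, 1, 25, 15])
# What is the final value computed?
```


list_max([14, 1, 25, 15])
= compare 14 with list_max([1, 25, 15])
= compare 1 with list_max([25, 15])
= compare 25 with list_max([15])
Base: list_max([15]) = 15
compare 25 with 15: max = 25
compare 1 with 25: max = 25
compare 14 with 25: max = 25
= 25


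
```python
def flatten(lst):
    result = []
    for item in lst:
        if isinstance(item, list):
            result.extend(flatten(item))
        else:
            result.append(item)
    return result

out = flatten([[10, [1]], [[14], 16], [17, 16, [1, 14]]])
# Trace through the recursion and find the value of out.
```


flatten([[10, [1]], [[14], 16], [17, 16, [1, 14]]])
Processing each element:
  [10, [1]] is a list -> flatten recursively -> [10, 1]
  [[14], 16] is a list -> flatten recursively -> [14, 16]
  [17, 16, [1, 14]] is a list -> flatten recursively -> [17, 16, 1, 14]
= [10, 1, 14, 16, 17, 16, 1, 14]


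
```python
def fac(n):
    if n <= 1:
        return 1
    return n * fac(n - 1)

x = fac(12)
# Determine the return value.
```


fac(12)
= 12 * fac(11)
= 12 * 11 * fac(10)
= 12 * 11 * 10 * fac(9)
= 12 * 11 * 10 * 9 * fac(8)
= 12 * 11 * 10 * 9 * 8 * fac(7)
= 12 * 11 * 10 * 9 * 8 * 7 * fac(6)
= 12 * 11 * 10 * 9 * 8 * 7 * 6 * fac(5)
= 12 * 11 * 10 * 9 * 8 * 7 * 6 * 5 * fac(4)
= 12 * 11 * 10 * 9 * 8 * 7 * 6 * 5 * 4 * fac(3)
= 12 * 11 * 10 * 9 * 8 * 7 * 6 * 5 * 4 * 3 * fac(2)
= 12 * 11 * 10 * 9 * 8 * 7 * 6 * 5 * 4 * 3 * 2 * fac(1)
= 12 * 11 * 10 * 9 * 8 * 7 * 6 * 5 * 4 * 3 * 2 * 1
= 479001600


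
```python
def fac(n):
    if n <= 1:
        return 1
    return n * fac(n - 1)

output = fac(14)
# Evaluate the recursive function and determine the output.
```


fac(14)
= 14 * fac(13)
= 14 * 13 * fac(12)
= 14 * 13 * 12 * fac(11)
= 14 * 13 * 12 * 11 * fac(10)
= 14 * 13 * 12 * 11 * 10 * fac(9)
= 14 * 13 * 12 * 11 * 10 * 9 * fac(8)
= 14 * 13 * 12 * 11 * 10 * 9 * 8 * fac(7)
= 14 * 13 * 12 * 11 * 10 * 9 * 8 * 7 * fac(6)
= 14 * 13 * 12 * 11 * 10 * 9 * 8 * 7 * 6 * fac(5)
= 14 * 13 * 12 * 11 * 10 * 9 * 8 * 7 * 6 * 5 * fac(4)
= 14 * 13 * 12 * 11 * 10 * 9 * 8 * 7 * 6 * 5 * 4 * fac(3)
= 14 * 13 * 12 * 11 * 10 * 9 * 8 * 7 * 6 * 5 * 4 * 3 * fac(2)
= 14 * 13 * 12 * 11 * 10 * 9 * 8 * 7 * 6 * 5 * 4 * 3 * 2 * fac(1)
= 14 * 13 * 12 * 11 * 10 * 9 * 8 * 7 * 6 * 5 * 4 * 3 * 2 * 1
= 87178291200


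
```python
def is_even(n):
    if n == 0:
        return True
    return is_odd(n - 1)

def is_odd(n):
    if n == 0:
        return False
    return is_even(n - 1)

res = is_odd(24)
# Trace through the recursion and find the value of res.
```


is_odd(24)
= is_even(23)
= is_odd(22)
= is_even(21)
= is_odd(20)
= is_even(19)
= is_odd(18)
= is_even(17)
= is_odd(16)
= is_even(15)
= is_odd(14)
= is_even(13)
= is_odd(12)
= is_even(11)
= is_odd(10)
= is_even(9)
= is_odd(8)
= is_even(7)
= is_odd(6)
= is_even(5)
= is_odd(4)
= is_even(3)
= is_odd(2)
= is_even(1)
= is_odd(0)
n == 0: return False
= False


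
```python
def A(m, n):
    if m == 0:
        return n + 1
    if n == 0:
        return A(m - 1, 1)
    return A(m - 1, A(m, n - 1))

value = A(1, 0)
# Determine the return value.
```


A(1, 0)
n == 0: return A(0, 1)
= A(0, 1) = 2
= 2


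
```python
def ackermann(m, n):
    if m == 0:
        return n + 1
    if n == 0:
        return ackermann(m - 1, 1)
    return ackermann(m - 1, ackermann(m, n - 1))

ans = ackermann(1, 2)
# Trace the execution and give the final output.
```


ackermann(1, 2)
= ackermann(0, ackermann(1, 1))
First compute ackermann(1, 1) = 3
= ackermann(0, 3)
= 4


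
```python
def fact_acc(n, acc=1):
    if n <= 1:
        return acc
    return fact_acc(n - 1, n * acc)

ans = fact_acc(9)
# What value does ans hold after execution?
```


fact_acc(9, 1)
= fact_acc(8, 9 * 1) = fact_acc(8, 9)
= fact_acc(7, 8 * 9) = fact_acc(7, 72)
= fact_acc(6, 7 * 72) = fact_acc(6, 504)
= fact_acc(5, 6 * 504) = fact_acc(5, 3024)
= fact_acc(4, 5 * 3024) = fact_acc(4, 15120)
= fact_acc(3, 4 * 15120) = fact_acc(3, 60480)
= fact_acc(2, 3 * 60480) = fact_acc(2, 181440)
= fact_acc(1, 2 * 181440) = fact_acc(1, 362880)
n <= 1, return acc = 362880


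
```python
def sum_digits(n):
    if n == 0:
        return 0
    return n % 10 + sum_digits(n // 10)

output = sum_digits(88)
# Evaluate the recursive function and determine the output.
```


sum_digits(88)
= 8 + sum_digits(8)
= 8 + 8 + sum_digits(0)
= 8 + 8 + 0
= 16


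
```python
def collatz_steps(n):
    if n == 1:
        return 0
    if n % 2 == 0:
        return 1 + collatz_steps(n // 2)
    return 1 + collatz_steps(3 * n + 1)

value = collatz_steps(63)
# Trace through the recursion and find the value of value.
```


collatz_steps(63)
63 is odd -> 3*63+1 = 190 -> collatz_steps(190)
190 is even -> collatz_steps(95)
95 is odd -> 3*95+1 = 286 -> collatz_steps(286)
286 is even -> collatz_steps(143)
143 is odd -> 3*143+1 = 430 -> collatz_steps(430)
430 is even -> collatz_steps(215)
215 is odd -> 3*215+1 = 646 -> collatz_steps(646)
646 is even -> collatz_steps(323)
323 is odd -> 3*323+1 = 970 -> collatz_steps(970)
970 is even -> collatz_steps(485)
485 is odd -> 3*485+1 = 1456 -> collatz_steps(1456)
1456 is even -> collatz_steps(728)
728 is even -> collatz_steps(364)
364 is even -> collatz_steps(182)
182 is even -> collatz_steps(91)
91 is odd -> 3*91+1 = 274 -> collatz_steps(274)
274 is even -> collatz_steps(137)
137 is odd -> 3*137+1 = 412 -> collatz_steps(412)
412 is even -> collatz_steps(206)
206 is even -> collatz_steps(103)
103 is odd -> 3*103+1 = 310 -> collatz_steps(310)
310 is even -> collatz_steps(155)
155 is odd -> 3*155+1 = 466 -> collatz_steps(466)
466 is even -> collatz_steps(233)
233 is odd -> 3*233+1 = 700 -> collatz_steps(700)
700 is even -> collatz_steps(350)
350 is even -> collatz_steps(175)
175 is odd -> 3*175+1 = 526 -> collatz_steps(526)
526 is even -> collatz_steps(263)
263 is odd -> 3*263+1 = 790 -> collatz_steps(790)
790 is even -> collatz_steps(395)
395 is odd -> 3*395+1 = 1186 -> collatz_steps(1186)
1186 is even -> collatz_steps(593)
593 is odd -> 3*593+1 = 1780 -> collatz_steps(1780)
1780 is even -> collatz_steps(890)
890 is even -> collatz_steps(445)
445 is odd -> 3*445+1 = 1336 -> collatz_steps(1336)
1336 is even -> collatz_steps(668)
668 is even -> collatz_steps(334)
334 is even -> collatz_steps(167)
167 is odd -> 3*167+1 = 502 -> collatz_steps(502)
502 is even -> collatz_steps(251)
251 is odd -> 3*251+1 = 754 -> collatz_steps(754)
754 is even -> collatz_steps(377)
377 is odd -> 3*377+1 = 1132 -> collatz_steps(1132)
1132 is even -> collatz_steps(566)
566 is even -> collatz_steps(283)
283 is odd -> 3*283+1 = 850 -> collatz_steps(850)
850 is even -> collatz_steps(425)
425 is odd -> 3*425+1 = 1276 -> collatz_steps(1276)
1276 is even -> collatz_steps(638)
638 is even -> collatz_steps(319)
319 is odd -> 3*319+1 = 958 -> collatz_steps(958)
958 is even -> collatz_steps(479)
479 is odd -> 3*479+1 = 1438 -> collatz_steps(1438)
1438 is even -> collatz_steps(719)
719 is odd -> 3*719+1 = 2158 -> collatz_steps(2158)
2158 is even -> collatz_steps(1079)
1079 is odd -> 3*1079+1 = 3238 -> collatz_steps(3238)
3238 is even -> collatz_steps(1619)
1619 is odd -> 3*1619+1 = 4858 -> collatz_steps(4858)
4858 is even -> collatz_steps(2429)
2429 is odd -> 3*2429+1 = 7288 -> collatz_steps(7288)
7288 is even -> collatz_steps(3644)
3644 is even -> collatz_steps(1822)
1822 is even -> collatz_steps(911)
911 is odd -> 3*911+1 = 2734 -> collatz_steps(2734)
2734 is even -> collatz_steps(1367)
1367 is odd -> 3*1367+1 = 4102 -> collatz_steps(4102)
4102 is even -> collatz_steps(2051)
2051 is odd -> 3*2051+1 = 6154 -> collatz_steps(6154)
6154 is even -> collatz_steps(3077)
3077 is odd -> 3*3077+1 = 9232 -> collatz_steps(9232)
9232 is even -> collatz_steps(4616)
4616 is even -> collatz_steps(2308)
2308 is even -> collatz_steps(1154)
1154 is even -> collatz_steps(577)
577 is odd -> 3*577+1 = 1732 -> collatz_steps(1732)
1732 is even -> collatz_steps(866)
866 is even -> collatz_steps(433)
433 is odd -> 3*433+1 = 1300 -> collatz_steps(1300)
1300 is even -> collatz_steps(650)
650 is even -> collatz_steps(325)
325 is odd -> 3*325+1 = 976 -> collatz_steps(976)
976 is even -> collatz_steps(488)
488 is even -> collatz_steps(244)
244 is even -> collatz_steps(122)
122 is even -> collatz_steps(61)
61 is odd -> 3*61+1 = 184 -> collatz_steps(184)
184 is even -> collatz_steps(92)
92 is even -> collatz_steps(46)
46 is even -> collatz_steps(23)
23 is odd -> 3*23+1 = 70 -> collatz_steps(70)
70 is even -> collatz_steps(35)
35 is odd -> 3*35+1 = 106 -> collatz_steps(106)
106 is even -> collatz_steps(53)
53 is odd -> 3*53+1 = 160 -> collatz_steps(160)
160 is even -> collatz_steps(80)
80 is even -> collatz_steps(40)
40 is even -> collatz_steps(20)
20 is even -> collatz_steps(10)
10 is even -> collatz_steps(5)
5 is odd -> 3*5+1 = 16 -> collatz_steps(16)
16 is even -> collatz_steps(8)
8 is even -> collatz_steps(4)
4 is even -> collatz_steps(2)
2 is even -> collatz_steps(1)
Reached 1 after 107 steps
= 107


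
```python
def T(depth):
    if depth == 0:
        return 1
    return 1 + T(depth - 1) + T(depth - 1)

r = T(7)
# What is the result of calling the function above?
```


T(7)
= 1 + T(6) + T(6)
= 1 + 2 * T(6)
T(k) = 2^(k+1) - 1
T(0) = 1
T(1) = 3
T(2) = 7
T(3) = 15
T(4) = 31
T(7) = 2^8 - 1 = 255


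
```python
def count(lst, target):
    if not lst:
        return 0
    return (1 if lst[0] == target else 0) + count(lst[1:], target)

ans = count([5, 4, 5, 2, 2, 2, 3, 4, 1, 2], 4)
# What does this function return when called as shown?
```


count([5, 4, 5, 2, 2, 2, 3, 4, 1, 2], 4)
lst[0]=5 != 4: 0 + count([4, 5, 2, 2, 2, 3, 4, 1, 2], 4)
lst[0]=4 == 4: 1 + count([5, 2, 2, 2, 3, 4, 1, 2], 4)
lst[0]=5 != 4: 0 + count([2, 2, 2, 3, 4, 1, 2], 4)
lst[0]=2 != 4: 0 + count([2, 2, 3, 4, 1, 2], 4)
lst[0]=2 != 4: 0 + count([2, 3, 4, 1, 2], 4)
lst[0]=2 != 4: 0 + count([3, 4, 1, 2], 4)
lst[0]=3 != 4: 0 + count([4, 1, 2], 4)
lst[0]=4 == 4: 1 + count([1, 2], 4)
lst[0]=1 != 4: 0 + count([2], 4)
lst[0]=2 != 4: 0 + count([], 4)
= 2


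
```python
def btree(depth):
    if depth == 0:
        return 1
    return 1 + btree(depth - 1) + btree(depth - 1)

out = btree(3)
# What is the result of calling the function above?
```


btree(3)
= 1 + btree(2) + btree(2)
= 1 + 2 * btree(2)
btree(k) = 2^(k+1) - 1
btree(0) = 1
btree(1) = 3
btree(2) = 7
btree(3) = 15
btree(3) = 2^4 - 1 = 15


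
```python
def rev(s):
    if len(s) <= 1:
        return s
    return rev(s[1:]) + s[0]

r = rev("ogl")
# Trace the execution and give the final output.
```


rev("ogl")
= rev("gl") + "o"
= rev("l") + "g" + "o"
= "l" + "g" + "o"
= "lgo"


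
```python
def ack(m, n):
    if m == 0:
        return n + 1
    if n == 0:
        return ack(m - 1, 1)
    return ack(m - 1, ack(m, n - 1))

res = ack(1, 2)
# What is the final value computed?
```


ack(1, 2)
= ack(0, ack(1, 1))
First compute ack(1, 1) = 3
= ack(0, 3)
= 4


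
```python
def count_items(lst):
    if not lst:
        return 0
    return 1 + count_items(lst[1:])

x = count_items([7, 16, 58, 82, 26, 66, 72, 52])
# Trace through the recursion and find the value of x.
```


count_items([7, 16, 58, 82, 26, 66, 72, 52])
= 1 + count_items([16, 58, 82, 26, 66, 72, 52])
= 1 + 1 + count_items([58, 82, 26, 66, 72, 52])
= 1 + 1 + 1 + count_items([82, 26, 66, 72, 52])
= 1 + 1 + 1 + 1 + count_items([26, 66, 72, 52])
= 1 + 1 + 1 + 1 + 1 + count_items([66, 72, 52])
= 1 + 1 + 1 + 1 + 1 + 1 + count_items([72, 52])
= 1 + 1 + 1 + 1 + 1 + 1 + 1 + count_items([52])
= 1 + 1 + 1 + 1 + 1 + 1 + 1 + 1 + count_items([])
= 1 + 1 + 1 + 1 + 1 + 1 + 1 + 1 + 0
= 8


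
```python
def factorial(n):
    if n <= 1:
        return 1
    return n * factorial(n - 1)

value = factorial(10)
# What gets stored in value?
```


factorial(10)
= 10 * factorial(9)
= 10 * 9 * factorial(8)
= 10 * 9 * 8 * factorial(7)
= 10 * 9 * 8 * 7 * factorial(6)
= 10 * 9 * 8 * 7 * 6 * factorial(5)
= 10 * 9 * 8 * 7 * 6 * 5 * factorial(4)
= 10 * 9 * 8 * 7 * 6 * 5 * 4 * factorial(3)
= 10 * 9 * 8 * 7 * 6 * 5 * 4 * 3 * factorial(2)
= 10 * 9 * 8 * 7 * 6 * 5 * 4 * 3 * 2 * factorial(1)
= 10 * 9 * 8 * 7 * 6 * 5 * 4 * 3 * 2 * 1
= 3628800


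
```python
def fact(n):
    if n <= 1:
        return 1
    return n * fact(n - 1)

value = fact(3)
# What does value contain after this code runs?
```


fact(3)
= 3 * fact(2)
= 3 * 2 * fact(1)
= 3 * 2 * 1
= 6


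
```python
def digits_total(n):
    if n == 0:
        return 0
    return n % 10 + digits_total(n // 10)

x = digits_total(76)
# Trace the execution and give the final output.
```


digits_total(76)
= 6 + digits_total(7)
= 6 + 7 + digits_total(0)
= 6 + 7 + 0
= 13


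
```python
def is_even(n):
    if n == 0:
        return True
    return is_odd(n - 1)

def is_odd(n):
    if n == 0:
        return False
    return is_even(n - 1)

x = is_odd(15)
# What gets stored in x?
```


is_odd(15)
= is_even(14)
= is_odd(13)
= is_even(12)
= is_odd(11)
= is_even(10)
= is_odd(9)
= is_even(8)
= is_odd(7)
= is_even(6)
= is_odd(5)
= is_even(4)
= is_odd(3)
= is_even(2)
= is_odd(1)
= is_even(0)
n == 0: return True
= True


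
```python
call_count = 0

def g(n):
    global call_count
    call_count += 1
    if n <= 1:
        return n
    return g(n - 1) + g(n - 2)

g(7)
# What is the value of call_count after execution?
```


g(7) calls g(6) and g(5); each non-base call branches into two more.
Let C(k) = total number of calls made by g(k), including the call to g(k) itself.
Base cases: C(0) = 1, C(1) = 1
Recurrence: C(k) = 1 + C(k-1) + C(k-2)
  C(2) = 1 + C(1) + C(0) = 1 + 1 + 1 = 3
  C(3) = 1 + C(2) + C(1) = 1 + 3 + 1 = 5
  C(4) = 1 + C(3) + C(2) = 1 + 5 + 3 = 9
  C(5) = 1 + C(4) + C(3) = 1 + 9 + 5 = 15
  C(6) = 1 + C(5) + C(4) = 1 + 15 + 9 = 25
  C(7) = 1 + C(6) + C(5) = 1 + 25 + 15 = 41
Total calls = C(7) = 41


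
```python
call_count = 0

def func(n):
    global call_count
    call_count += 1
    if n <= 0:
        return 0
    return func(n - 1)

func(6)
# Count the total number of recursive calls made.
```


func(6) calls func(5) calls ... calls func(0)
Total calls: 6 + 1 (for base case) = 7


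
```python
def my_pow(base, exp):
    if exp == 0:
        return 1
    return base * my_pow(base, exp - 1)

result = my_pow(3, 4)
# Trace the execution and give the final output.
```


my_pow(3, 4)
= 3 * my_pow(3, 3)
= 3 * 3 * my_pow(3, 2)
= 3 * 3 * 3 * my_pow(3, 1)
= 3 * 3 * 3 * 3 * my_pow(3, 0)
= 3 * 3 * 3 * 3 * 1
= 81


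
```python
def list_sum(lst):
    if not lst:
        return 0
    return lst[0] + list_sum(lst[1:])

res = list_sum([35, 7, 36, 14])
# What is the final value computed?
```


list_sum([35, 7, 36, 14])
= 35 + list_sum([7, 36, 14])
= 35 + 7 + list_sum([36, 14])
= 35 + 7 + 36 + list_sum([14])
= 35 + 7 + 36 + 14 + list_sum([])
= 35 + 7 + 36 + 14 + 0
= 92


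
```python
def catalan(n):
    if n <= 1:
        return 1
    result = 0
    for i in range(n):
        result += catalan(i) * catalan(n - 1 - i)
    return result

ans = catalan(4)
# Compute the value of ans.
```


catalan(4)
= sum of catalan(i) * catalan(4-1-i) for i in 0..3
First compute sub-values bottom-up:
  catalan(0) = 1, catalan(1) = 1
  catalan(2) = 1*1 + 1*1 = 2
  catalan(3) = 1*2 + 1*1 + 2*1 = 5
Now catalan(4):
  catalan(0)*catalan(3) = 1*5 = 5
  catalan(1)*catalan(2) = 1*2 = 2
  catalan(2)*catalan(1) = 2*1 = 2
  catalan(3)*catalan(0) = 5*1 = 5
= 5 + 2 + 2 + 5
= 14


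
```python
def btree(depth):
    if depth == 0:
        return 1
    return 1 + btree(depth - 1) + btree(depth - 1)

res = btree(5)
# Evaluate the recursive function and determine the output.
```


btree(5)
= 1 + btree(4) + btree(4)
= 1 + 2 * btree(4)
btree(k) = 2^(k+1) - 1
btree(0) = 1
btree(1) = 3
btree(2) = 7
btree(3) = 15
btree(4) = 31
btree(5) = 2^6 - 1 = 63


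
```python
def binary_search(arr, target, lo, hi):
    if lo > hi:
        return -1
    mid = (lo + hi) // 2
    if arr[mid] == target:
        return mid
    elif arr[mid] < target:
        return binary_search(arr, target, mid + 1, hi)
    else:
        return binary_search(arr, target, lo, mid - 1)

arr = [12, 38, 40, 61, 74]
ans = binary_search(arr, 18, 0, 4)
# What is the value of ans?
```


binary_search(arr, 18, 0, 4)
lo=0, hi=4, mid=2, arr[mid]=40
40 > 18, search left half
lo=0, hi=1, mid=0, arr[mid]=12
12 < 18, search right half
lo=1, hi=1, mid=1, arr[mid]=38
38 > 18, search left half
lo > hi, target not found, return -1
= -1


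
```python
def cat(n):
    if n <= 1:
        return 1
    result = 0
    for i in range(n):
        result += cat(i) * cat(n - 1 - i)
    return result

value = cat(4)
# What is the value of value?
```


cat(4)
= sum of cat(i) * cat(4-1-i) for i in 0..3
First compute sub-values bottom-up:
  cat(0) = 1, cat(1) = 1
  cat(2) = 1*1 + 1*1 = 2
  cat(3) = 1*2 + 1*1 + 2*1 = 5
Now cat(4):
  cat(0)*cat(3) = 1*5 = 5
  cat(1)*cat(2) = 1*2 = 2
  cat(2)*cat(1) = 2*1 = 2
  cat(3)*cat(0) = 5*1 = 5
= 5 + 2 + 2 + 5
= 14


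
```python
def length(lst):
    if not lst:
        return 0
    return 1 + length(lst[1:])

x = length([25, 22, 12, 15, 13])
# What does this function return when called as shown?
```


length([25, 22, 12, 15, 13])
= 1 + length([22, 12, 15, 13])
= 1 + 1 + length([12, 15, 13])
= 1 + 1 + 1 + length([15, 13])
= 1 + 1 + 1 + 1 + length([13])
= 1 + 1 + 1 + 1 + 1 + length([])
= 1 + 1 + 1 + 1 + 1 + 0
= 5


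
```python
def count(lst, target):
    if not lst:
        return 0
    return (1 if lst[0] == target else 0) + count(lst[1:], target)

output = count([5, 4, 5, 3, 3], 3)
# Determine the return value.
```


count([5, 4, 5, 3, 3], 3)
lst[0]=5 != 3: 0 + count([4, 5, 3, 3], 3)
lst[0]=4 != 3: 0 + count([5, 3, 3], 3)
lst[0]=5 != 3: 0 + count([3, 3], 3)
lst[0]=3 == 3: 1 + count([3], 3)
lst[0]=3 == 3: 1 + count([], 3)
= 2


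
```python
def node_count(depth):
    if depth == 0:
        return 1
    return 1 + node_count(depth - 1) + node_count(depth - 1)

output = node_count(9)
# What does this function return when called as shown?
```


node_count(9)
= 1 + node_count(8) + node_count(8)
= 1 + 2 * node_count(8)
node_count(k) = 2^(k+1) - 1
node_count(0) = 1
node_count(1) = 3
node_count(2) = 7
node_count(3) = 15
node_count(4) = 31
node_count(9) = 2^10 - 1 = 1023


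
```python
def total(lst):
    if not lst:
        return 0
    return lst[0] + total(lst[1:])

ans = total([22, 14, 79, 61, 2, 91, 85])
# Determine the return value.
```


total([22, 14, 79, 61, 2, 91, 85])
= 22 + total([14, 79, 61, 2, 91, 85])
= 22 + 14 + total([79, 61, 2, 91, 85])
= 22 + 14 + 79 + total([61, 2, 91, 85])
= 22 + 14 + 79 + 61 + total([2, 91, 85])
= 22 + 14 + 79 + 61 + 2 + total([91, 85])
= 22 + 14 + 79 + 61 + 2 + 91 + total([85])
= 22 + 14 + 79 + 61 + 2 + 91 + 85 + total([])
= 22 + 14 + 79 + 61 + 2 + 91 + 85 + 0
= 354


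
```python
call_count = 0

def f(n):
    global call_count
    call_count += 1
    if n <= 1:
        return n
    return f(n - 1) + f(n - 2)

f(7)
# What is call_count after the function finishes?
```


f(7) calls f(6) and f(5); each non-base call branches into two more.
Let C(k) = total number of calls made by f(k), including the call to f(k) itself.
Base cases: C(0) = 1, C(1) = 1
Recurrence: C(k) = 1 + C(k-1) + C(k-2)
  C(2) = 1 + C(1) + C(0) = 1 + 1 + 1 = 3
  C(3) = 1 + C(2) + C(1) = 1 + 3 + 1 = 5
  C(4) = 1 + C(3) + C(2) = 1 + 5 + 3 = 9
  C(5) = 1 + C(4) + C(3) = 1 + 9 + 5 = 15
  C(6) = 1 + C(5) + C(4) = 1 + 15 + 9 = 25
  C(7) = 1 + C(6) + C(5) = 1 + 25 + 15 = 41
Total calls = C(7) = 41


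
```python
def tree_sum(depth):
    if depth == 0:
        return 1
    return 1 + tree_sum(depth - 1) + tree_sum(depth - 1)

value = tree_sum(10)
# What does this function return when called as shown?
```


tree_sum(10)
= 1 + tree_sum(9) + tree_sum(9)
= 1 + 2 * tree_sum(9)
tree_sum(k) = 2^(k+1) - 1
tree_sum(0) = 1
tree_sum(1) = 3
tree_sum(2) = 7
tree_sum(3) = 15
tree_sum(4) = 31
tree_sum(10) = 2^11 - 1 = 2047


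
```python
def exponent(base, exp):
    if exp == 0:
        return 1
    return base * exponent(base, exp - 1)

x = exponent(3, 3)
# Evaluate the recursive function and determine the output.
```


exponent(3, 3)
= 3 * exponent(3, 2)
= 3 * 3 * exponent(3, 1)
= 3 * 3 * 3 * exponent(3, 0)
= 3 * 3 * 3 * 1
= 27


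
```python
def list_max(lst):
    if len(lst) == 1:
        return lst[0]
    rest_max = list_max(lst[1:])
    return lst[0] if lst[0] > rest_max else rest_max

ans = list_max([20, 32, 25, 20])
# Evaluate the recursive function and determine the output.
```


list_max([20, 32, 25, 20])
= compare 20 with list_max([32, 25, 20])
= compare 32 with list_max([25, 20])
= compare 25 with list_max([20])
Base: list_max([20]) = 20
compare 25 with 20: max = 25
compare 32 with 25: max = 32
compare 20 with 32: max = 32
= 32


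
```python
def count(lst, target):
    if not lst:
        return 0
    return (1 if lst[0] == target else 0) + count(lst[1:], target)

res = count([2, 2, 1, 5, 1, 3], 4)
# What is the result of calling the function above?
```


count([2, 2, 1, 5, 1, 3], 4)
lst[0]=2 != 4: 0 + count([2, 1, 5, 1, 3], 4)
lst[0]=2 != 4: 0 + count([1, 5, 1, 3], 4)
lst[0]=1 != 4: 0 + count([5, 1, 3], 4)
lst[0]=5 != 4: 0 + count([1, 3], 4)
lst[0]=1 != 4: 0 + count([3], 4)
lst[0]=3 != 4: 0 + count([], 4)
= 0
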